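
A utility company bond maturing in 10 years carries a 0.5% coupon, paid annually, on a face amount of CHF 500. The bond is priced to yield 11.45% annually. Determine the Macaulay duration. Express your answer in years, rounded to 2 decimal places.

Periodic yield y = 0.1145. Discount each cash flow and weight by its year:
  t   CF        PV=CF/(1+0.1145)^t    t·PV
  1         2.50         2.2432         2.2432
  2         2.50         2.0127         4.0254
  3         2.50         1.8059         5.4178
  4         2.50         1.6204         6.4816
  5         2.50         1.4539         7.2696
  6         2.50         1.3045         7.8273
  7         2.50         1.1705         8.1937
  8         2.50         1.0503         8.4021
  9         2.50         0.9424         8.4813
  10      502.50       169.9555     1,699.5554
  Σ                    183.5593     1,757.8973
Price P = Σ PV = 183.5593.
Macaulay duration = Σ(t·PV) / P = 1,757.8973 / 183.5593 = 9.57672 years.

9.58 years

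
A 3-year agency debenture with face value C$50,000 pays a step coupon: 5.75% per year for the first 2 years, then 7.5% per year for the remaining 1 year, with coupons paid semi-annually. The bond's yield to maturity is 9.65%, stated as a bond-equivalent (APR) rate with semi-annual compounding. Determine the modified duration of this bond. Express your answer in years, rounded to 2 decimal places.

Periodic yield y = 0.04825. First find Macaulay duration:
  t   CF        PV=CF/(1+0.04825)^t    t·PV
  1     1,437.50     1,371.3332     1,371.3332
  2     1,437.50     1,308.2119     2,616.4239
  3     1,437.50     1,247.9961     3,743.9884
  4     1,437.50     1,190.5520     4,762.2080
  5     1,875.00     1,481.4156     7,407.0781
  6    51,875.00    39,099.2911   234,595.7465
  Σ                 45,698.8000   254,496.7781
P = 45,698.8000; Macaulay duration = 254,496.7781 / 45,698.8000 = 5.56900 half-year periods = 2.78450 years.
Modified duration = D_Mac / (1 + y) = 2.78450 / 1.04825 = 2.65633 years.

2.66 years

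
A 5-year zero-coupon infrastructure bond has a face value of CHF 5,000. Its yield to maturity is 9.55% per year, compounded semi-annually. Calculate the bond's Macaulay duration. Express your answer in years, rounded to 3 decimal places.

5.000 years

A zero-coupon bond has a single cash flow at maturity, so its Macaulay duration equals its maturity: 5 years.
(Equivalently: 10 semi-annual periods ÷ 2 = 5 years.)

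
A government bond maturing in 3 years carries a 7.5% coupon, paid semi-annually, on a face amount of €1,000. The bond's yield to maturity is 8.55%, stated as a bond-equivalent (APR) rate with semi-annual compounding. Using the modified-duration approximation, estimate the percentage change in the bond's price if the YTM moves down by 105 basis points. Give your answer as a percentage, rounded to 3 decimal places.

Periodic yield y = 0.04275. Modified duration first:
  t   CF        PV=CF/(1+0.04275)^t    t·PV
  1        37.50        35.9626        35.9626
  2        37.50        34.4882        68.9765
  3        37.50        33.0743        99.2229
  4        37.50        31.7183       126.8734
  5        37.50        30.4180       152.0899
  6     1,037.50       807.0620     4,842.3722
  Σ                    972.7235     5,325.4974
P = 972.7235; D_Mac = 5.47483 half-year periods = 2.73742 yrs; D_mod = 2.73742/(1+0.04275) = 2.62519 yrs.
ΔP/P ≈ -D_mod · Δy = -2.62519 × (-0.0105) = +0.027564 = +2.7564%.

+2.756%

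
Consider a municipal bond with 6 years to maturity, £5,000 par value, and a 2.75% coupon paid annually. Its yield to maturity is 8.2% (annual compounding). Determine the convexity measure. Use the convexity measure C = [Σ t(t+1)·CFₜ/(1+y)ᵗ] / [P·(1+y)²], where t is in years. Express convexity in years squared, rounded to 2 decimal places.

32.25

With y = 0.082:
  t   CF        PV=CF/(1+0.082)^t    t·PV        t(t+1)·PV
  1       137.50       127.0795       127.0795         254.1590
  2       137.50       117.4487       234.8974         704.6921
  3       137.50       108.5478       325.6433       1,302.5733
  4       137.50       100.3214       401.2857       2,006.4283
  5       137.50        92.7185       463.5925       2,781.5550
  6     5,137.50     3,201.7563    19,210.5377     134,473.7638
  Σ                  3,747.8721    20,763.0360     141,523.1715
P = 3,747.8721.
Convexity = Σ t(t+1)·PV / [P·(1+y)²] = 141,523.1715 / (3,747.8721 × 1.170724) = 32.25435.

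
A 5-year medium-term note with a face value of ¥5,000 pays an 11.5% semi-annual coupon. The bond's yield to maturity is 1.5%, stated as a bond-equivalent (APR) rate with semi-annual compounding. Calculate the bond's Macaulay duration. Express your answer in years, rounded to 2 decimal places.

Periodic yield y = 0.0075. Discount each cash flow and weight by its period:
  t   CF        PV=CF/(1+0.0075)^t    t·PV
  1       287.50       285.3598       285.3598
  2       287.50       283.2355       566.4711
  3       287.50       281.1271       843.3812
  4       287.50       279.0343     1,116.1373
  5       287.50       276.9571     1,384.7857
  6       287.50       274.8954     1,649.3726
  7       287.50       272.8491     1,909.9434
  8       287.50       270.8179     2,166.5434
  9       287.50       268.8019     2,419.2172
  10    5,287.50     4,906.8167    49,068.1667
  Σ                  7,399.8949    61,409.3785
Price P = Σ PV = 7,399.8949.
Macaulay duration = Σ(t·PV) / P = 61,409.3785 / 7,399.8949 = 8.29868 half-year periods.
In years: 8.29868 / 2 = 4.14934 years.

4.15 years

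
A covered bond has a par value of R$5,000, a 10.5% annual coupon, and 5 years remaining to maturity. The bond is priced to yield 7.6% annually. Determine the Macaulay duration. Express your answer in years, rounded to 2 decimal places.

4.19 years

Periodic yield y = 0.076. Discount each cash flow and weight by its year:
  t   CF        PV=CF/(1+0.076)^t    t·PV
  1       525.00       487.9182       487.9182
  2       525.00       453.4556       906.9112
  3       525.00       421.4271     1,264.2814
  4       525.00       391.6609     1,566.6436
  5     5,525.00     3,830.6364    19,153.1818
  Σ                  5,585.0982    23,378.9361
Price P = Σ PV = 5,585.0982.
Macaulay duration = Σ(t·PV) / P = 23,378.9361 / 5,585.0982 = 4.18595 years.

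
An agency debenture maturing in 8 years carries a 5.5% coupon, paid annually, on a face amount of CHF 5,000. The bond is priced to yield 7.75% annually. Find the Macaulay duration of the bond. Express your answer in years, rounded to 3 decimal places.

6.573 years

Periodic yield y = 0.0775. Discount each cash flow and weight by its year:
  t   CF        PV=CF/(1+0.0775)^t    t·PV
  1       275.00       255.2204       255.2204
  2       275.00       236.8635       473.7270
  3       275.00       219.8269       659.4807
  4       275.00       204.0157       816.0628
  5       275.00       189.3417       946.7086
  6       275.00       175.7232     1,054.3390
  7       275.00       163.0841     1,141.5890
  8     5,275.00     2,903.2487    23,225.9892
  Σ                  4,347.3242    28,573.1167
Price P = Σ PV = 4,347.3242.
Macaulay duration = Σ(t·PV) / P = 28,573.1167 / 4,347.3242 = 6.57258 years.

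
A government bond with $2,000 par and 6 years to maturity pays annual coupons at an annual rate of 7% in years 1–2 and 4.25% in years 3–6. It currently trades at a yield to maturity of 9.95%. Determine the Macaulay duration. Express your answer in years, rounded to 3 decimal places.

5.086 years

Periodic yield y = 0.0995. Discount each cash flow and weight by its year:
  t   CF        PV=CF/(1+0.0995)^t    t·PV
  1       140.00       127.3306       127.3306
  2       140.00       115.8077       231.6155
  3        85.00        63.9489       191.8468
  4        85.00        58.1618       232.6473
  5        85.00        52.8984       264.4921
  6     2,085.00     1,180.1431     7,080.8584
  Σ                  1,598.2906     8,128.7906
Price P = Σ PV = 1,598.2906.
Macaulay duration = Σ(t·PV) / P = 8,128.7906 / 1,598.2906 = 5.08593 years.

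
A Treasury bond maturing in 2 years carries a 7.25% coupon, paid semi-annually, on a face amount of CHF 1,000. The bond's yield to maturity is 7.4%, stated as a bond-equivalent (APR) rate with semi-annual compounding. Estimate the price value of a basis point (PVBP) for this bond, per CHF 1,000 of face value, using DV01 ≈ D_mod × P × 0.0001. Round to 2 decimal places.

Periodic yield y = 0.037.
  t   CF        PV=CF/(1+0.037)^t    t·PV
  1        36.25        34.9566        34.9566
  2        36.25        33.7094        67.4187
  3        36.25        32.5066        97.5198
  4     1,036.25       896.0856     3,584.3426
  Σ                    997.2582     3,784.2377
P = 997.2582; D_Mac = 3.79464 half-year periods = 1.89732 yrs; D_mod = 1.82962 yrs.
DV01 ≈ 1.82962 × 997.2582 × 0.0001 = 0.182461.

CHF 0.18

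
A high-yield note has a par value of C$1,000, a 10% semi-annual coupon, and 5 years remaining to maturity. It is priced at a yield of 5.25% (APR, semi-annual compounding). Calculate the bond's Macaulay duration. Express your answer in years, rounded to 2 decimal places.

4.15 years

Periodic yield y = 0.02625. Discount each cash flow and weight by its period:
  t   CF        PV=CF/(1+0.02625)^t    t·PV
  1        50.00        48.7211        48.7211
  2        50.00        47.4749        94.9497
  3        50.00        46.2605       138.7816
  4        50.00        45.0772       180.3090
  5        50.00        43.9242       219.6211
  6        50.00        42.8007       256.8043
  7        50.00        41.7059       291.9415
  8        50.00        40.6392       325.1132
  9        50.00        39.5997       356.3970
  10    1,050.00       810.3219     8,103.2194
  Σ                  1,206.5253    10,015.8578
Price P = Σ PV = 1,206.5253.
Macaulay duration = Σ(t·PV) / P = 10,015.8578 / 1,206.5253 = 8.30141 half-year periods.
In years: 8.30141 / 2 = 4.15070 years.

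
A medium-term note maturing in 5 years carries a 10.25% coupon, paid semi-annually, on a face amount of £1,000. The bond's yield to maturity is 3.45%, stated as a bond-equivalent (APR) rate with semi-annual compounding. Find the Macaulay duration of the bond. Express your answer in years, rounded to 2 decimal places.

4.17 years

Periodic yield y = 0.01725. Discount each cash flow and weight by its period:
  t   CF        PV=CF/(1+0.01725)^t    t·PV
  1        51.25        50.3809        50.3809
  2        51.25        49.5266        99.0532
  3        51.25        48.6867       146.0602
  4        51.25        47.8611       191.4446
  5        51.25        47.0495       235.2477
  6        51.25        46.2517       277.5102
  7        51.25        45.4674       318.2717
  8        51.25        44.6964       357.5710
  9        51.25        43.9384       395.4459
  10    1,051.25       885.9904     8,859.9042
  Σ                  1,309.8493    10,930.8896
Price P = Σ PV = 1,309.8493.
Macaulay duration = Σ(t·PV) / P = 10,930.8896 / 1,309.8493 = 8.34515 half-year periods.
In years: 8.34515 / 2 = 4.17258 years.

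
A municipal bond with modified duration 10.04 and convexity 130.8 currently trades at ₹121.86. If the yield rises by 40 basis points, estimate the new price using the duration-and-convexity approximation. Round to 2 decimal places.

Duration effect: -D_mod·Δy = -10.04 × (+0.004) = -0.040160
Convexity effect: ½·C·(Δy)² = 0.5 × 130.8 × (0.004)² = +0.0010464
ΔP/P ≈ -0.040160 + 0.0010464 = -0.0391136
New price ≈ 121.86 × (1 - 0.0391136) = 117.093616704.

₹117.09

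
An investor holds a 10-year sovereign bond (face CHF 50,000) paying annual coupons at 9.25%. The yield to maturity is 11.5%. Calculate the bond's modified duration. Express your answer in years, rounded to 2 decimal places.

Periodic yield y = 0.115. First find Macaulay duration:
  t   CF        PV=CF/(1+0.115)^t    t·PV
  1     4,625.00     4,147.9821     4,147.9821
  2     4,625.00     3,720.1633     7,440.3266
  3     4,625.00     3,336.4693    10,009.4079
  4     4,625.00     2,992.3492    11,969.3966
  5     4,625.00     2,683.7212    13,418.6061
  6     4,625.00     2,406.9249    14,441.5492
  7     4,625.00     2,158.6770    15,110.7390
  8     4,625.00     1,936.0332    15,488.2655
  9     4,625.00     1,736.3526    15,627.1737
  10   54,625.00    18,392.5852   183,925.8518
  Σ                 43,511.2579   291,579.2986
P = 43,511.2579; Macaulay duration = 291,579.2986 / 43,511.2579 = 6.70124 years.
Modified duration = D_Mac / (1 + y) = 6.70124 / 1.115 = 6.01008 years.

6.01 years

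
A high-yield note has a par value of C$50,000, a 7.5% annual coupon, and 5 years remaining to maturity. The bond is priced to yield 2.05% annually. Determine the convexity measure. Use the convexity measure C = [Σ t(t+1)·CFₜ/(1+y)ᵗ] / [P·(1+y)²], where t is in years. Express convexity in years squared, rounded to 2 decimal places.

With y = 0.0205:
  t   CF        PV=CF/(1+0.0205)^t    t·PV        t(t+1)·PV
  1     3,750.00     3,674.6693     3,674.6693       7,349.3386
  2     3,750.00     3,600.8518     7,201.7036      21,605.1109
  3     3,750.00     3,528.5172    10,585.5516      42,342.2066
  4     3,750.00     3,457.6357    13,830.5427      69,152.7137
  5    53,750.00    48,563.8851   242,819.4257   1,456,916.5544
  Σ                 62,825.5591   278,111.8930   1,597,365.9241
P = 62,825.5591.
Convexity = Σ t(t+1)·PV / [P·(1+y)²] = 1,597,365.9241 / (62,825.5591 × 1.041420) = 24.41417.

24.41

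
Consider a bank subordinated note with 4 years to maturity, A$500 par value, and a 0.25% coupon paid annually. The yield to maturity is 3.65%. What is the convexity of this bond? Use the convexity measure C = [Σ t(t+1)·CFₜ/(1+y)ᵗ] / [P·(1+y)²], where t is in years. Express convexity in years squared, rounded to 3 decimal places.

18.516

With y = 0.0365:
  t   CF        PV=CF/(1+0.0365)^t    t·PV        t(t+1)·PV
  1         1.25         1.2060         1.2060           2.4120
  2         1.25         1.1635         2.3270           6.9811
  3         1.25         1.1225         3.3676          13.4705
  4       501.25       434.2873     1,737.1493       8,685.7466
  Σ                    437.7794     1,744.0500       8,708.6101
P = 437.7794.
Convexity = Σ t(t+1)·PV / [P·(1+y)²] = 8,708.6101 / (437.7794 × 1.074332) = 18.51633.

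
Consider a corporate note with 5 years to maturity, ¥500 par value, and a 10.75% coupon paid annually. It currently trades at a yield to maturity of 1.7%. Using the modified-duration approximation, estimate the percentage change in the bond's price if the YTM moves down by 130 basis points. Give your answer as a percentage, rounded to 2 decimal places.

+5.46%

Periodic yield y = 0.017. Modified duration first:
  t   CF        PV=CF/(1+0.017)^t    t·PV
  1        53.75        52.8515        52.8515
  2        53.75        51.9681       103.9361
  3        53.75        51.0994       153.2981
  4        53.75        50.2452       200.9808
  5       553.75       508.9897     2,544.9484
  Σ                    715.1539     3,056.0150
P = 715.1539; D_Mac = 4.27323 yrs; D_mod = 4.27323/(1+0.017) = 4.20180 yrs.
ΔP/P ≈ -D_mod · Δy = -4.20180 × (-0.013) = +0.054623 = +5.4623%.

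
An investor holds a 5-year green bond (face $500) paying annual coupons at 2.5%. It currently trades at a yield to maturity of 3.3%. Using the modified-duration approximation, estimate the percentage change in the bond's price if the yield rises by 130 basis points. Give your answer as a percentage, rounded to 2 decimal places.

Periodic yield y = 0.033. Modified duration first:
  t   CF        PV=CF/(1+0.033)^t    t·PV
  1        12.50        12.1007        12.1007
  2        12.50        11.7141        23.4282
  3        12.50        11.3399        34.0197
  4        12.50        10.9776        43.9105
  5       512.50       435.7047     2,178.5236
  Σ                    481.8370     2,291.9827
P = 481.8370; D_Mac = 4.75676 yrs; D_mod = 4.75676/(1+0.033) = 4.60480 yrs.
ΔP/P ≈ -D_mod · Δy = -4.60480 × (+0.013) = -0.059862 = -5.9862%.

-5.99%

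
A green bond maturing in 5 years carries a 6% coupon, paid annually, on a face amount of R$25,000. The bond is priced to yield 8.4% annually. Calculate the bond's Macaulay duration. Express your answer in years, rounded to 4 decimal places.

Periodic yield y = 0.084. Discount each cash flow and weight by its year:
  t   CF        PV=CF/(1+0.084)^t    t·PV
  1     1,500.00     1,383.7638     1,383.7638
  2     1,500.00     1,276.5349     2,553.0698
  3     1,500.00     1,177.6152     3,532.8457
  4     1,500.00     1,086.3609     4,345.4436
  5    26,500.00    17,705.1440    88,525.7199
  Σ                 22,629.4189   100,340.8429
Price P = Σ PV = 22,629.4189.
Macaulay duration = Σ(t·PV) / P = 100,340.8429 / 22,629.4189 = 4.43409 years.

4.4341 years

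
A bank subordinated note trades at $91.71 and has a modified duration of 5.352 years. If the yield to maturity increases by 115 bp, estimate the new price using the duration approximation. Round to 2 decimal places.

Duration approximation: ΔP/P ≈ -D_mod · Δy = -5.352 × (+0.0115) = -0.061548.
New price ≈ 91.71 × (1 - 0.061548) = 86.06543292.

$86.07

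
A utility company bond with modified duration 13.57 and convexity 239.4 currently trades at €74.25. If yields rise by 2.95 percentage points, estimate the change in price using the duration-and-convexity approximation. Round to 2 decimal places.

Duration effect: -D_mod·Δy = -13.57 × (+0.0295) = -0.400315
Convexity effect: ½·C·(Δy)² = 0.5 × 239.4 × (0.0295)² = +0.104168925
ΔP/P ≈ -0.400315 + 0.104168925 = -0.296146075
ΔP ≈ 74.25 × (-0.296146075) = -21.98884606875.

-€21.99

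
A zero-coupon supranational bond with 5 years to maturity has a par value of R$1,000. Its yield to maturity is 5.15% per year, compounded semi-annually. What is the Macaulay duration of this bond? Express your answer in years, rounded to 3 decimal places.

5.000 years

A zero-coupon bond has a single cash flow at maturity, so its Macaulay duration equals its maturity: 5 years.
(Equivalently: 10 semi-annual periods ÷ 2 = 5 years.)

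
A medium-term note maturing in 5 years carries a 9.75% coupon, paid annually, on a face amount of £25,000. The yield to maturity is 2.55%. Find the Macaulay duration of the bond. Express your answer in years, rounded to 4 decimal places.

Periodic yield y = 0.0255. Discount each cash flow and weight by its year:
  t   CF        PV=CF/(1+0.0255)^t    t·PV
  1     2,437.50     2,376.8893     2,376.8893
  2     2,437.50     2,317.7858     4,635.5716
  3     2,437.50     2,260.1519     6,780.4557
  4     2,437.50     2,203.9512     8,815.8046
  5    27,437.50    24,191.6903   120,958.4515
  Σ                 33,350.4685   143,567.1728
Price P = Σ PV = 33,350.4685.
Macaulay duration = Σ(t·PV) / P = 143,567.1728 / 33,350.4685 = 4.30480 years.

4.3048 years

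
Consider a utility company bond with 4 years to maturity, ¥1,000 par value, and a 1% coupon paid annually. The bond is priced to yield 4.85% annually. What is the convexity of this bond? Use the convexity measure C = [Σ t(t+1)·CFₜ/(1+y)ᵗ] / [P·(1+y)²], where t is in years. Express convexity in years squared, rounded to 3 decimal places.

With y = 0.0485:
  t   CF        PV=CF/(1+0.0485)^t    t·PV        t(t+1)·PV
  1        10.00         9.5374         9.5374          19.0749
  2        10.00         9.0963        18.1925          54.5776
  3        10.00         8.6755        26.0265         104.1060
  4     1,010.00       835.6947     3,342.7787      16,713.8935
  Σ                    863.0039     3,396.5352      16,891.6520
P = 863.0039.
Convexity = Σ t(t+1)·PV / [P·(1+y)²] = 16,891.6520 / (863.0039 × 1.099352) = 17.80420.

17.804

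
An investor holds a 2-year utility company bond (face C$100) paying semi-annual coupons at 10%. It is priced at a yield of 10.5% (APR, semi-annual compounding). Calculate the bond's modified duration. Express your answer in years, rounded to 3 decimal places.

1.768 years

Periodic yield y = 0.0525. First find Macaulay duration:
  t   CF        PV=CF/(1+0.0525)^t    t·PV
  1         5.00         4.7506         4.7506
  2         5.00         4.5136         9.0273
  3         5.00         4.2885        12.8654
  4       105.00        85.5659       342.2637
  Σ                     99.1186       368.9070
P = 99.1186; Macaulay duration = 368.9070 / 99.1186 = 3.72187 half-year periods = 1.86094 years.
Modified duration = D_Mac / (1 + y) = 1.86094 / 1.0525 = 1.76811 years.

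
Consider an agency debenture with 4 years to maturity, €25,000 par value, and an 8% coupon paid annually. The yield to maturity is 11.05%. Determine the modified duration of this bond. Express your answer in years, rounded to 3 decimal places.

Periodic yield y = 0.1105. First find Macaulay duration:
  t   CF        PV=CF/(1+0.1105)^t    t·PV
  1     2,000.00     1,800.9905     1,800.9905
  2     2,000.00     1,621.7835     3,243.5669
  3     2,000.00     1,460.4083     4,381.2250
  4    27,000.00    17,753.7260    71,014.9039
  Σ                 22,636.9084    80,440.6865
P = 22,636.9084; Macaulay duration = 80,440.6865 / 22,636.9084 = 3.55352 years.
Modified duration = D_Mac / (1 + y) = 3.55352 / 1.1105 = 3.19993 years.

3.200 years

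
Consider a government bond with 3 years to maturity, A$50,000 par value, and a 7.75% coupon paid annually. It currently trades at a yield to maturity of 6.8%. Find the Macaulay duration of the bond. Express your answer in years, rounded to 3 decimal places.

2.792 years

Periodic yield y = 0.068. Discount each cash flow and weight by its year:
  t   CF        PV=CF/(1+0.068)^t    t·PV
  1     3,875.00     3,628.2772     3,628.2772
  2     3,875.00     3,397.2633     6,794.5265
  3    53,875.00    44,225.5788   132,676.7363
  Σ                 51,251.1192   143,099.5400
Price P = Σ PV = 51,251.1192.
Macaulay duration = Σ(t·PV) / P = 143,099.5400 / 51,251.1192 = 2.79213 years.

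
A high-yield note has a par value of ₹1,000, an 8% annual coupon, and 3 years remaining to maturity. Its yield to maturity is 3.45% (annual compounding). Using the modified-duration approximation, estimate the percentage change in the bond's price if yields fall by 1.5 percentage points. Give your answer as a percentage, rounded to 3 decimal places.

+4.055%

Periodic yield y = 0.0345. Modified duration first:
  t   CF        PV=CF/(1+0.0345)^t    t·PV
  1        80.00        77.3320        77.3320
  2        80.00        74.7531       149.5061
  3     1,080.00       975.5112     2,926.5337
  Σ                  1,127.5963     3,153.3718
P = 1,127.5963; D_Mac = 2.79654 yrs; D_mod = 2.79654/(1+0.0345) = 2.70328 yrs.
ΔP/P ≈ -D_mod · Δy = -2.70328 × (-0.015) = +0.040549 = +4.0549%.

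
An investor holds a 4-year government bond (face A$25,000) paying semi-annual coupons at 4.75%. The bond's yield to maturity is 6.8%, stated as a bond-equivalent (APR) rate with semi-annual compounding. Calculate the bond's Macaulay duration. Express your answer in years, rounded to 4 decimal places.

Periodic yield y = 0.034. Discount each cash flow and weight by its period:
  t   CF        PV=CF/(1+0.034)^t    t·PV
  1       593.75       574.2263       574.2263
  2       593.75       555.3446     1,110.6892
  3       593.75       537.0837     1,611.2512
  4       593.75       519.4233     2,077.6934
  5       593.75       502.3437     2,511.7183
  6       593.75       485.8256     2,914.9536
  7       593.75       469.8507     3,288.9547
  8    25,593.75    19,587.0762   156,696.6098
  Σ                 23,231.1741   170,786.0965
Price P = Σ PV = 23,231.1741.
Macaulay duration = Σ(t·PV) / P = 170,786.0965 / 23,231.1741 = 7.35159 half-year periods.
In years: 7.35159 / 2 = 3.67580 years.

3.6758 years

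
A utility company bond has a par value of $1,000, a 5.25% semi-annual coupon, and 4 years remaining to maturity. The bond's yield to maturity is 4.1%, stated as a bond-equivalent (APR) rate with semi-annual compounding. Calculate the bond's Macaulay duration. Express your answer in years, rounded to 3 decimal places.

Periodic yield y = 0.0205. Discount each cash flow and weight by its period:
  t   CF        PV=CF/(1+0.0205)^t    t·PV
  1        26.25        25.7227        25.7227
  2        26.25        25.2060        50.4119
  3        26.25        24.6996        74.0989
  4        26.25        24.2034        96.8138
  5        26.25        23.7172       118.5862
  6        26.25        23.2408       139.4449
  7        26.25        22.7739       159.4176
  8     1,026.25       872.4672     6,979.7374
  Σ                  1,042.0309     7,644.2334
Price P = Σ PV = 1,042.0309.
Macaulay duration = Σ(t·PV) / P = 7,644.2334 / 1,042.0309 = 7.33590 half-year periods.
In years: 7.33590 / 2 = 3.66795 years.

3.668 years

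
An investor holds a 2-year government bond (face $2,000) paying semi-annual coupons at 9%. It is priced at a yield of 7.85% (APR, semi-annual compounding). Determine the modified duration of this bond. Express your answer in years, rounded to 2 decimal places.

Periodic yield y = 0.03925. First find Macaulay duration:
  t   CF        PV=CF/(1+0.03925)^t    t·PV
  1        90.00        86.6009        86.6009
  2        90.00        83.3302       166.6604
  3        90.00        80.1830       240.5491
  4     2,090.00     1,791.7035     7,166.8142
  Σ                  2,041.8177     7,660.6246
P = 2,041.8177; Macaulay duration = 7,660.6246 / 2,041.8177 = 3.75187 half-year periods = 1.87593 years.
Modified duration = D_Mac / (1 + y) = 1.87593 / 1.03925 = 1.80508 years.

1.81 years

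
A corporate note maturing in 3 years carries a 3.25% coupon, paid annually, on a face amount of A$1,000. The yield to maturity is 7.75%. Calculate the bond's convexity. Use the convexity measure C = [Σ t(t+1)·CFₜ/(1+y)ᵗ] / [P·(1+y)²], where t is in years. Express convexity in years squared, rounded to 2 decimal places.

With y = 0.0775:
  t   CF        PV=CF/(1+0.0775)^t    t·PV        t(t+1)·PV
  1        32.50        30.1624        30.1624          60.3248
  2        32.50        27.9930        55.9859         167.9578
  3     1,032.50       825.3501     2,476.0504       9,904.2016
  Σ                    883.5055     2,562.1987      10,132.4841
P = 883.5055.
Convexity = Σ t(t+1)·PV / [P·(1+y)²] = 10,132.4841 / (883.5055 × 1.161006) = 9.87807.

9.88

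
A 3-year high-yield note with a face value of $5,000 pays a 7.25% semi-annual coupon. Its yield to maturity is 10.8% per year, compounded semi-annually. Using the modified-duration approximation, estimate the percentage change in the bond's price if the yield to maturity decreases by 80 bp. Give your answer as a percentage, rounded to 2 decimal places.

Periodic yield y = 0.054. Modified duration first:
  t   CF        PV=CF/(1+0.054)^t    t·PV
  1       181.25       171.9639       171.9639
  2       181.25       163.1536       326.3073
  3       181.25       154.7947       464.3842
  4       181.25       146.8641       587.4563
  5       181.25       139.3397       696.6986
  6     5,181.25     3,779.1217    22,674.7305
  Σ                  4,555.2379    24,921.5408
P = 4,555.2379; D_Mac = 5.47096 half-year periods = 2.73548 yrs; D_mod = 2.73548/(1+0.054) = 2.59533 yrs.
ΔP/P ≈ -D_mod · Δy = -2.59533 × (-0.008) = +0.020763 = +2.0763%.

+2.08%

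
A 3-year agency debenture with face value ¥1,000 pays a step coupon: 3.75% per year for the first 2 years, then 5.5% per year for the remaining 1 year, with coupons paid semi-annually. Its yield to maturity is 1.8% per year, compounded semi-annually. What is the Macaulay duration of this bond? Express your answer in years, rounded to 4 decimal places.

Periodic yield y = 0.009. Discount each cash flow and weight by its period:
  t   CF        PV=CF/(1+0.009)^t    t·PV
  1        18.75        18.5828        18.5828
  2        18.75        18.4170        36.8340
  3        18.75        18.2527        54.7582
  4        18.75        18.0899        72.3597
  5        27.50        26.2952       131.4761
  6     1,027.50       973.7217     5,842.3300
  Σ                  1,073.3593     6,156.3407
Price P = Σ PV = 1,073.3593.
Macaulay duration = Σ(t·PV) / P = 6,156.3407 / 1,073.3593 = 5.73558 half-year periods.
In years: 5.73558 / 2 = 2.86779 years.

2.8678 years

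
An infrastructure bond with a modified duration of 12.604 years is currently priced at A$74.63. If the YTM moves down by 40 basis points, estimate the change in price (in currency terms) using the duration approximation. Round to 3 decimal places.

Duration approximation: ΔP/P ≈ -D_mod · Δy = -12.604 × (-0.004) = +0.050416.
ΔP ≈ 74.63 × (+0.050416) = +3.76254608.

+A$3.763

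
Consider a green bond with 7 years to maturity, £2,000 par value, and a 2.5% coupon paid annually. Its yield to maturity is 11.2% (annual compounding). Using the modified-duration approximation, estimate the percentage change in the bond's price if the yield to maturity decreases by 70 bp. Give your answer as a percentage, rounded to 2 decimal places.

+3.98%

Periodic yield y = 0.112. Modified duration first:
  t   CF        PV=CF/(1+0.112)^t    t·PV
  1        50.00        44.9640        44.9640
  2        50.00        40.4353        80.8706
  3        50.00        36.3627       109.0880
  4        50.00        32.7002       130.8009
  5        50.00        29.4067       147.0334
  6        50.00        26.4449       158.6692
  7     2,050.00       975.0353     6,825.2473
  Σ                  1,185.3491     7,496.6734
P = 1,185.3491; D_Mac = 6.32444 yrs; D_mod = 6.32444/(1+0.112) = 5.68745 yrs.
ΔP/P ≈ -D_mod · Δy = -5.68745 × (-0.007) = +0.039812 = +3.9812%.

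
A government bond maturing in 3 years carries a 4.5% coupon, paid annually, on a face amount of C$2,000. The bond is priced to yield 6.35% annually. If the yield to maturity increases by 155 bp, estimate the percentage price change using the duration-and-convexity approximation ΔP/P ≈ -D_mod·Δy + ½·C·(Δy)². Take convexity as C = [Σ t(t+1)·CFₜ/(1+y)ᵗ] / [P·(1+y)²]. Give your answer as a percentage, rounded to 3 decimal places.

-4.062%

With y = 0.0635:
  t   CF        PV=CF/(1+0.0635)^t    t·PV        t(t+1)·PV
  1        90.00        84.6262        84.6262         169.2525
  2        90.00        79.5733       159.1467         477.4400
  3     2,090.00     1,737.5360     5,212.6079      20,850.4316
  Σ                  1,901.7355     5,456.3808      21,497.1240
P = 1,901.7355; D_Mac = 2.86916 yrs; D_mod = 2.69785 yrs; C = 9.99437.
Duration effect: -2.69785 × (+0.0155) = -0.041817
Convexity effect: 0.5 × 9.99437 × (0.0155)² = +0.0012006
ΔP/P ≈ -0.041817 + 0.0012006 = -0.040616 = -4.0616%.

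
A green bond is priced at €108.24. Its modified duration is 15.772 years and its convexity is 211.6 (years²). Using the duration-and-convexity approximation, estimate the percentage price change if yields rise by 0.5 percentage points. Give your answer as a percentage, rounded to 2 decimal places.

Duration effect: -D_mod·Δy = -15.772 × (+0.005) = -0.078860
Convexity effect: ½·C·(Δy)² = 0.5 × 211.6 × (0.005)² = +0.0026450
ΔP/P ≈ -0.078860 + 0.0026450 = -0.076215
= -7.6215%.

-7.62%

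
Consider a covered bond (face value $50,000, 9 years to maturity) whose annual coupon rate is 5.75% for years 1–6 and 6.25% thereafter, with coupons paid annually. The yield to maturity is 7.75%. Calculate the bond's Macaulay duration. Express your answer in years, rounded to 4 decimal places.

Periodic yield y = 0.0775. Discount each cash flow and weight by its year:
  t   CF        PV=CF/(1+0.0775)^t    t·PV
  1     2,875.00     2,668.2135     2,668.2135
  2     2,875.00     2,476.3002     4,952.6004
  3     2,875.00     2,298.1904     6,894.5713
  4     2,875.00     2,132.8914     8,531.5654
  5     2,875.00     1,979.4815     9,897.4077
  6     2,875.00     1,837.1058    11,022.6350
  7     3,125.00     1,853.2289    12,972.6025
  8     3,125.00     1,719.9340    13,759.4723
  9    53,125.00    27,135.8502   244,222.6521
  Σ                 44,101.1960   314,921.7200
Price P = Σ PV = 44,101.1960.
Macaulay duration = Σ(t·PV) / P = 314,921.7200 / 44,101.1960 = 7.14089 years.

7.1409 years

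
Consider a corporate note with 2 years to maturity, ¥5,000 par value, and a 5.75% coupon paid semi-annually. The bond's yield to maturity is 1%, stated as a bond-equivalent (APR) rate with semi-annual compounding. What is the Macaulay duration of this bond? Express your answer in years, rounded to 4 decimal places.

1.9218 years

Periodic yield y = 0.005. Discount each cash flow and weight by its period:
  t   CF        PV=CF/(1+0.005)^t    t·PV
  1       143.75       143.0348       143.0348
  2       143.75       142.3232       284.6464
  3       143.75       141.6151       424.8454
  4     5,143.75     5,042.1482    20,168.5928
  Σ                  5,469.1214    21,021.1194
Price P = Σ PV = 5,469.1214.
Macaulay duration = Σ(t·PV) / P = 21,021.1194 / 5,469.1214 = 3.84360 half-year periods.
In years: 3.84360 / 2 = 1.92180 years.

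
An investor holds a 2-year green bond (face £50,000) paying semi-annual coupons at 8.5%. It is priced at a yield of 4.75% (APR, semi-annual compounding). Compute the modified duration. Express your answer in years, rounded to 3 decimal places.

1.842 years

Periodic yield y = 0.02375. First find Macaulay duration:
  t   CF        PV=CF/(1+0.02375)^t    t·PV
  1     2,125.00     2,075.7021     2,075.7021
  2     2,125.00     2,027.5478     4,055.0956
  3     2,125.00     1,980.5107     5,941.5321
  4    52,125.00    47,453.7359   189,814.9436
  Σ                 53,537.4965   201,887.2734
P = 53,537.4965; Macaulay duration = 201,887.2734 / 53,537.4965 = 3.77095 half-year periods = 1.88548 years.
Modified duration = D_Mac / (1 + y) = 1.88548 / 1.02375 = 1.84173 years.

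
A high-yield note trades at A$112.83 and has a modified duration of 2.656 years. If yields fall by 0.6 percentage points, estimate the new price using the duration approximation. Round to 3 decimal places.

A$114.628

Duration approximation: ΔP/P ≈ -D_mod · Δy = -2.656 × (-0.006) = +0.015936.
New price ≈ 112.83 × (1 + 0.015936) = 114.62805888.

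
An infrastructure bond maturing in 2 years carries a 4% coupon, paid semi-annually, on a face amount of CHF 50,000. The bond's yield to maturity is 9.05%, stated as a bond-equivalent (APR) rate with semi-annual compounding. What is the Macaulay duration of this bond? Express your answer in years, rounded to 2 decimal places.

Periodic yield y = 0.04525. Discount each cash flow and weight by its period:
  t   CF        PV=CF/(1+0.04525)^t    t·PV
  1     1,000.00       956.7089       956.7089
  2     1,000.00       915.2920     1,830.5839
  3     1,000.00       875.6680     2,627.0040
  4    51,000.00    42,725.7280   170,902.9119
  Σ                 45,473.3969   176,317.2087
Price P = Σ PV = 45,473.3969.
Macaulay duration = Σ(t·PV) / P = 176,317.2087 / 45,473.3969 = 3.87737 half-year periods.
In years: 3.87737 / 2 = 1.93869 years.

1.94 years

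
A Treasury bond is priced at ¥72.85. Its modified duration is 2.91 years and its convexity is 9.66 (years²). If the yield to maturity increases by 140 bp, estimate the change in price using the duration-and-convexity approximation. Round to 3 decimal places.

-¥2.899

Duration effect: -D_mod·Δy = -2.91 × (+0.014) = -0.040740
Convexity effect: ½·C·(Δy)² = 0.5 × 9.66 × (0.014)² = +0.00094668
ΔP/P ≈ -0.040740 + 0.00094668 = -0.03979332
ΔP ≈ 72.85 × (-0.03979332) = -2.898943362.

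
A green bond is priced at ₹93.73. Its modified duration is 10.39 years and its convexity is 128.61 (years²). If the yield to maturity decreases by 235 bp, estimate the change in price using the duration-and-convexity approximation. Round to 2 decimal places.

Duration effect: -D_mod·Δy = -10.39 × (-0.0235) = +0.244165
Convexity effect: ½·C·(Δy)² = 0.5 × 128.61 × (-0.0235)² = +0.03551243625
ΔP/P ≈ +0.244165 + 0.03551243625 = +0.27967743625
ΔP ≈ 93.73 × (+0.27967743625) = +26.2141660997125.

+₹26.21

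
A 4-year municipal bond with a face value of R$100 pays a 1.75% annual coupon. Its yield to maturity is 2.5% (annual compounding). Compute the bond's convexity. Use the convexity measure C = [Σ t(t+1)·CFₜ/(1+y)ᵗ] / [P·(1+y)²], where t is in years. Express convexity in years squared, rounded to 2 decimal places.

18.38

With y = 0.025:
  t   CF        PV=CF/(1+0.025)^t    t·PV        t(t+1)·PV
  1         1.75         1.7073         1.7073           3.4146
  2         1.75         1.6657         3.3314           9.9941
  3         1.75         1.6250         4.8751          19.5006
  4       101.75        92.1805       368.7219       1,843.6096
  Σ                     97.1785       378.6357       1,876.5188
P = 97.1785.
Convexity = Σ t(t+1)·PV / [P·(1+y)²] = 1,876.5188 / (97.1785 × 1.050625) = 18.37955.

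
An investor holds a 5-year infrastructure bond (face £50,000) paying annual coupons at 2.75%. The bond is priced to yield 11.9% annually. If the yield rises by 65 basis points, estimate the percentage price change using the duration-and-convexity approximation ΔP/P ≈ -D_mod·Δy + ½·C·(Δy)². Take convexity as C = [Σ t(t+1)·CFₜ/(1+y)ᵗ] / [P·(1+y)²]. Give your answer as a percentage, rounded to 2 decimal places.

With y = 0.119:
  t   CF        PV=CF/(1+0.119)^t    t·PV        t(t+1)·PV
  1     1,375.00     1,228.7757     1,228.7757       2,457.5514
  2     1,375.00     1,098.1016     2,196.2032       6,588.6096
  3     1,375.00       981.3240     2,943.9721      11,775.8885
  4     1,375.00       876.9652     3,507.8607      17,539.3037
  5    51,375.00    29,282.0449   146,410.2245     878,461.3470
  Σ                 33,467.2114   156,287.0363     916,822.7002
P = 33,467.2114; D_Mac = 4.66986 yrs; D_mod = 4.17324 yrs; C = 21.87790.
Duration effect: -4.17324 × (+0.0065) = -0.027126
Convexity effect: 0.5 × 21.87790 × (0.0065)² = +0.0004622
ΔP/P ≈ -0.027126 + 0.0004622 = -0.026664 = -2.6664%.

-2.67%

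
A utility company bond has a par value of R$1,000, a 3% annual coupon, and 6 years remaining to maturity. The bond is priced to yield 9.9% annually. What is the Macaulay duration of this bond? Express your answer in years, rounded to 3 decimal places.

Periodic yield y = 0.099. Discount each cash flow and weight by its year:
  t   CF        PV=CF/(1+0.099)^t    t·PV
  1        30.00        27.2975        27.2975
  2        30.00        24.8385        49.6771
  3        30.00        22.6010        67.8031
  4        30.00        20.5651        82.2603
  5        30.00        18.7125        93.5627
  6     1,030.00       584.5896     3,507.5375
  Σ                    698.6043     3,828.1382
Price P = Σ PV = 698.6043.
Macaulay duration = Σ(t·PV) / P = 3,828.1382 / 698.6043 = 5.47969 years.

5.480 years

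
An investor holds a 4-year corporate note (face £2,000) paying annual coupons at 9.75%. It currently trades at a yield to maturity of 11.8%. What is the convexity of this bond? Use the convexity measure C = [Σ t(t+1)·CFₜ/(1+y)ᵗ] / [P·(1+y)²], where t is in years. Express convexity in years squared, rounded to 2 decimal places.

With y = 0.118:
  t   CF        PV=CF/(1+0.118)^t    t·PV        t(t+1)·PV
  1       195.00       174.4186       174.4186         348.8372
  2       195.00       156.0095       312.0190         936.0569
  3       195.00       139.5434       418.6301       1,674.5204
  4     2,195.00     1,404.9708     5,619.8834      28,099.4168
  Σ                  1,874.9423     6,524.9510      31,058.8313
P = 1,874.9423.
Convexity = Σ t(t+1)·PV / [P·(1+y)²] = 31,058.8313 / (1,874.9423 × 1.249924) = 13.25298.

13.25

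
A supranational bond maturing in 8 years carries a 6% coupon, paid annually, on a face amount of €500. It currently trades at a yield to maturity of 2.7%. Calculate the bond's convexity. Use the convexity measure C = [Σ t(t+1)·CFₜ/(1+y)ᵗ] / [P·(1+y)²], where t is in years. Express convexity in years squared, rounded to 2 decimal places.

With y = 0.027:
  t   CF        PV=CF/(1+0.027)^t    t·PV        t(t+1)·PV
  1        30.00        29.2113        29.2113          58.4226
  2        30.00        28.4433        56.8867         170.6600
  3        30.00        27.6955        83.0866         332.3465
  4        30.00        26.9674       107.8697         539.3485
  5        30.00        26.2584       131.2922         787.7534
  6        30.00        25.5681       153.4086       1,073.8605
  7        30.00        24.8959       174.2714       1,394.1714
  8       530.00       428.2647     3,426.1179      30,835.0614
  Σ                    617.3048     4,162.1445      35,191.6243
P = 617.3048.
Convexity = Σ t(t+1)·PV / [P·(1+y)²] = 35,191.6243 / (617.3048 × 1.054729) = 54.05038.

54.05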